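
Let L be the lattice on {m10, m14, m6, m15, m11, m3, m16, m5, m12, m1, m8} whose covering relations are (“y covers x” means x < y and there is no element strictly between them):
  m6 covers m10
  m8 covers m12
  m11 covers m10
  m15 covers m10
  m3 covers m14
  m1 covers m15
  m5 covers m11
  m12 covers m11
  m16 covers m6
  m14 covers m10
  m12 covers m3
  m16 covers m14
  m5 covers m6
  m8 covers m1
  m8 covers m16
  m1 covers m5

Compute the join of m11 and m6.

Common upper bounds of {m11, m6}: m1, m5, m8.
The least among these is m5.

m5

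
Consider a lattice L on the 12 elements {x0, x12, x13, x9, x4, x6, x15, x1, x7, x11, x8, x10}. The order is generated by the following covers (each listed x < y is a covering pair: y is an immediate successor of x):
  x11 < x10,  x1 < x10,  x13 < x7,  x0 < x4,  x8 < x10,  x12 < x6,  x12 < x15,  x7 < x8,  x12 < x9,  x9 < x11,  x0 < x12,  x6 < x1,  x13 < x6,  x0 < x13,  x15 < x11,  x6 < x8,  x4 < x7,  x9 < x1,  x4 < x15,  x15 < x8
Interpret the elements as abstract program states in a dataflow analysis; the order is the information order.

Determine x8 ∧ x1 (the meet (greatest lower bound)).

x6

Common lower bounds of {x8, x1}: x0, x12, x13, x6.
The greatest among these is x6.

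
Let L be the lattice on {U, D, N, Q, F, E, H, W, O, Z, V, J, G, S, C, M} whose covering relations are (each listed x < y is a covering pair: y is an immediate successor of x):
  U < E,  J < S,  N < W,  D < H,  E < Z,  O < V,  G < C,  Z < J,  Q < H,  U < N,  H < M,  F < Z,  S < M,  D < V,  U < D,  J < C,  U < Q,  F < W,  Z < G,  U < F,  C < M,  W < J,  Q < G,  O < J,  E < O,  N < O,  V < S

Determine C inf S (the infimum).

Common lower bounds of {C, S}: E, F, J, N, O, U, W, Z.
The greatest among these is J.

J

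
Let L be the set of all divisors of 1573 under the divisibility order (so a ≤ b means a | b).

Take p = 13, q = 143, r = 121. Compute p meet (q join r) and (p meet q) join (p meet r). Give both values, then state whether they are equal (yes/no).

q join r = 1573, so p meet (q join r) = 13 meet 1573 = 13.
p meet q = 13 and p meet r = 1, so (p meet q) join (p meet r) = 13 join 1 = 13.
Equal: yes.

13; 13; yes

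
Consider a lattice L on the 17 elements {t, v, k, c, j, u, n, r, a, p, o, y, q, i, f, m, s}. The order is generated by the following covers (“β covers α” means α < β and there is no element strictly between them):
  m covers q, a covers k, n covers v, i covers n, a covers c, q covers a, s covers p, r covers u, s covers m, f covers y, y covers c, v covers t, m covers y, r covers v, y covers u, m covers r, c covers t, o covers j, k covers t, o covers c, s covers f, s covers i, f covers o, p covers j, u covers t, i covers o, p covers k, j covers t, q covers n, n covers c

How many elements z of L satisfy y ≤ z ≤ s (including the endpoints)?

The interval [y, s] = {f, m, s, y}, which has 4 elements.

4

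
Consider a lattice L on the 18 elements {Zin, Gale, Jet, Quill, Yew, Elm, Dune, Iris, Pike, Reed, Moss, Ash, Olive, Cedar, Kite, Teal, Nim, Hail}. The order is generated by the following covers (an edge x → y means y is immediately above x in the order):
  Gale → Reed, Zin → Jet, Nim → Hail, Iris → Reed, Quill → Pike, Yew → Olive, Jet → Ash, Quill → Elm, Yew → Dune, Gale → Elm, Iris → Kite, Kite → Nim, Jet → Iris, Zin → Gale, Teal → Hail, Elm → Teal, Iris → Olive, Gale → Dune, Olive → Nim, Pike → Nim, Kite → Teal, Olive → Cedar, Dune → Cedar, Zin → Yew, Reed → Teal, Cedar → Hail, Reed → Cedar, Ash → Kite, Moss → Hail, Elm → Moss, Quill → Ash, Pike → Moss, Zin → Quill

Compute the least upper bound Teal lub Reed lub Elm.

Teal

Common upper bounds of {Teal, Reed, Elm}: Hail, Teal.
The least among these is Teal.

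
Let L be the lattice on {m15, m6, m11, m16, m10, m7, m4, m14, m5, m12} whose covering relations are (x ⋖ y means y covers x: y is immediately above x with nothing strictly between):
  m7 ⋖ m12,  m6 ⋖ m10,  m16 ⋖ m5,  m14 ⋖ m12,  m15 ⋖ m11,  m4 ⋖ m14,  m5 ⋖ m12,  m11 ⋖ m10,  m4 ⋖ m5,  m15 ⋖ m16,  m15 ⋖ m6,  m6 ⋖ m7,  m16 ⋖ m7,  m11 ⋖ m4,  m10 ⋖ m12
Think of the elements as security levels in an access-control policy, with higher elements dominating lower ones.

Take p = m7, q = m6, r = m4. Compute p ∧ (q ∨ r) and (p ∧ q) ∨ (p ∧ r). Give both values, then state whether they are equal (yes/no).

q ∨ r = m12, so p ∧ (q ∨ r) = m7 ∧ m12 = m7.
p ∧ q = m6 and p ∧ r = m15, so (p ∧ q) ∨ (p ∧ r) = m6 ∨ m15 = m6.
Equal: no.

m7; m6; no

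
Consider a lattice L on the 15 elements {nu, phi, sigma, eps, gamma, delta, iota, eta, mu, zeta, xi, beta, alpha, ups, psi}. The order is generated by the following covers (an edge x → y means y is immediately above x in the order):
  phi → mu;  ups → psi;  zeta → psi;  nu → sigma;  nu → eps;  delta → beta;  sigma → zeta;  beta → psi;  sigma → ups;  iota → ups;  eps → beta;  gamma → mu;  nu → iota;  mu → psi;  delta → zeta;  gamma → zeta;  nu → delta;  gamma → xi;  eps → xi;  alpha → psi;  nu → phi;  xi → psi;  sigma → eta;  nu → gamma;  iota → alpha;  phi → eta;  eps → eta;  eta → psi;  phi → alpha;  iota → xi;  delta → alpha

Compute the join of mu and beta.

psi

Common upper bounds of {mu, beta}: psi.
The least among these is psi.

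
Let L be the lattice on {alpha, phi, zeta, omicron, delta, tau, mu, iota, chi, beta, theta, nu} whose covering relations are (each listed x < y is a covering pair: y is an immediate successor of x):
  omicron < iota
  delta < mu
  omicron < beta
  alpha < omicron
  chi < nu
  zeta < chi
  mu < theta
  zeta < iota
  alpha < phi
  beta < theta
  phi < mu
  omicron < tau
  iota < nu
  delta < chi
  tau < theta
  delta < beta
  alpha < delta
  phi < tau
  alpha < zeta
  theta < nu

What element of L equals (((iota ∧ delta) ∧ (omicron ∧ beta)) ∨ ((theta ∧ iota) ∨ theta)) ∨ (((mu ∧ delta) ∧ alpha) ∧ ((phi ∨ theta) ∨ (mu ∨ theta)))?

iota ∧ delta = alpha
omicron ∧ beta = omicron
alpha ∧ omicron = alpha
theta ∧ iota = omicron
omicron ∨ theta = theta
alpha ∨ theta = theta
mu ∧ delta = delta
delta ∧ alpha = alpha
phi ∨ theta = theta
mu ∨ theta = theta
theta ∨ theta = theta
alpha ∧ theta = alpha
theta ∨ alpha = theta

theta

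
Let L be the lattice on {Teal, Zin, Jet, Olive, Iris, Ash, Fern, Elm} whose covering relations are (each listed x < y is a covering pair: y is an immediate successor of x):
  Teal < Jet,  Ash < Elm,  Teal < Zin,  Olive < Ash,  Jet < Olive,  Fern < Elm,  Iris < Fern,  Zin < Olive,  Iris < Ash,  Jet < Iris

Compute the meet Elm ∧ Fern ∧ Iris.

Iris

Common lower bounds of {Elm, Fern, Iris}: Iris, Jet, Teal.
The greatest among these is Iris.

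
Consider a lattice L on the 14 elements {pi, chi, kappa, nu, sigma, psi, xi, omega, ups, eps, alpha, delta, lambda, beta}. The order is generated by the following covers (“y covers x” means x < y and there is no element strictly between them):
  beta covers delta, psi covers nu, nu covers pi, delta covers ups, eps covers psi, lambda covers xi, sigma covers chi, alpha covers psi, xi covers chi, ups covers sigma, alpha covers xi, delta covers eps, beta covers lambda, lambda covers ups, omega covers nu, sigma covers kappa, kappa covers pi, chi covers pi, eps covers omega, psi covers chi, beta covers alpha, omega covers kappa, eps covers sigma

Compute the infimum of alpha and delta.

psi

Common lower bounds of {alpha, delta}: chi, nu, pi, psi.
The greatest among these is psi.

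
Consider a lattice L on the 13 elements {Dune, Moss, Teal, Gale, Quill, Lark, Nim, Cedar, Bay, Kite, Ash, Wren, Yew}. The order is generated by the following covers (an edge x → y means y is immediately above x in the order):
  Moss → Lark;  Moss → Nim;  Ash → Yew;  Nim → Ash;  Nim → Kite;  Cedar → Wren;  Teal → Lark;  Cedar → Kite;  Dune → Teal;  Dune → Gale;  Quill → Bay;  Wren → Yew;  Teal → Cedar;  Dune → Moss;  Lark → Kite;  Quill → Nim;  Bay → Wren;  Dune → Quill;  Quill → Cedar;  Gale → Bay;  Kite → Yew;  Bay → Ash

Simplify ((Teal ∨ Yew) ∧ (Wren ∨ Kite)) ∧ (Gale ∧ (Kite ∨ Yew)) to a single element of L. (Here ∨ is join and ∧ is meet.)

Teal ∨ Yew = Yew
Wren ∨ Kite = Yew
Yew ∧ Yew = Yew
Kite ∨ Yew = Yew
Gale ∧ Yew = Gale
Yew ∧ Gale = Gale

Gale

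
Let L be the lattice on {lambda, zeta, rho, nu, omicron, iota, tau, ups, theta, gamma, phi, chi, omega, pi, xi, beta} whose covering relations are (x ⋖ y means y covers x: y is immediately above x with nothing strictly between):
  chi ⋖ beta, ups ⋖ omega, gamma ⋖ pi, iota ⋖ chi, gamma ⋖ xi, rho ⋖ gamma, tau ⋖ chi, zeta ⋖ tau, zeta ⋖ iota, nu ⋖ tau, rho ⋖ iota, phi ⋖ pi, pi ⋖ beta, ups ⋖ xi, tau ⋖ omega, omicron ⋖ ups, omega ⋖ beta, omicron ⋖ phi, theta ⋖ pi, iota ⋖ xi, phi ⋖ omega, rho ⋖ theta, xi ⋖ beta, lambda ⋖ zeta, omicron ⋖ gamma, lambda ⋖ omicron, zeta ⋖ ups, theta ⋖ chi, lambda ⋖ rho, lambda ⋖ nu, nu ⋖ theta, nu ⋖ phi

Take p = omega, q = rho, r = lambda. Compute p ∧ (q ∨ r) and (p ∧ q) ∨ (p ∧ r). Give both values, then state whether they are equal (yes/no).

q ∨ r = rho, so p ∧ (q ∨ r) = omega ∧ rho = lambda.
p ∧ q = lambda and p ∧ r = lambda, so (p ∧ q) ∨ (p ∧ r) = lambda ∨ lambda = lambda.
Equal: yes.

lambda; lambda; yes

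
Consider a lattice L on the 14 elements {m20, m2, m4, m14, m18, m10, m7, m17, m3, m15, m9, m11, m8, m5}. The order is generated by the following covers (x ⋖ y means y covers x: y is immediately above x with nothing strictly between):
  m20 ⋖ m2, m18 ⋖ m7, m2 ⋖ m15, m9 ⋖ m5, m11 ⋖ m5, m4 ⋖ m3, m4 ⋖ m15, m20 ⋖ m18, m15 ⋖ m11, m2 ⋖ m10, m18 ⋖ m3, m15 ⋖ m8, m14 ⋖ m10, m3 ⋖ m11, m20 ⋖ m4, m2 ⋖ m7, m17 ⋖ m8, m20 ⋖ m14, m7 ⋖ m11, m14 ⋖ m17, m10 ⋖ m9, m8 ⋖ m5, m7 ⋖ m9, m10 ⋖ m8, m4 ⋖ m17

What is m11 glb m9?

m7

Common lower bounds of {m11, m9}: m18, m2, m20, m7.
The greatest among these is m7.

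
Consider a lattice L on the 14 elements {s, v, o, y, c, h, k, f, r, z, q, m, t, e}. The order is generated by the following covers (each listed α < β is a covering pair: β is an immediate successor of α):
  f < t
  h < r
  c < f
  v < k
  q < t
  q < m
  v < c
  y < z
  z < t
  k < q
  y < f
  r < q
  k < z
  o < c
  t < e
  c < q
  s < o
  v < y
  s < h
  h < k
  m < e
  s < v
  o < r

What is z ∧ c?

v

Common lower bounds of {z, c}: s, v.
The greatest among these is v.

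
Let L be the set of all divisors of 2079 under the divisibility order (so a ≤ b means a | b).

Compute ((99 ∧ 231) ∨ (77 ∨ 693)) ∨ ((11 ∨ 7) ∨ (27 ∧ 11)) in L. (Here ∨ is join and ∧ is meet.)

99 ∧ 231 = 33
77 ∨ 693 = 693
33 ∨ 693 = 693
11 ∨ 7 = 77
27 ∧ 11 = 1
77 ∨ 1 = 77
693 ∨ 77 = 693

693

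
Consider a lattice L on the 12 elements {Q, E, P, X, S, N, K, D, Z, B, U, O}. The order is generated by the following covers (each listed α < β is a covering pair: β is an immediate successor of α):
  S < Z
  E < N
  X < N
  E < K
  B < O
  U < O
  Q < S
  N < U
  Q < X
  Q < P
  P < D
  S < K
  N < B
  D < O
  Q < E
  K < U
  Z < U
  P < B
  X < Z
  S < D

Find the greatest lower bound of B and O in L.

Common lower bounds of {B, O}: B, E, N, P, Q, X.
The greatest among these is B.

B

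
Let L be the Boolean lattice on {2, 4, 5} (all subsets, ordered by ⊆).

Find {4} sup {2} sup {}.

{2,4}

Under ⊆, join is union: {4} ∪ {2} ∪ {} = {2,4}.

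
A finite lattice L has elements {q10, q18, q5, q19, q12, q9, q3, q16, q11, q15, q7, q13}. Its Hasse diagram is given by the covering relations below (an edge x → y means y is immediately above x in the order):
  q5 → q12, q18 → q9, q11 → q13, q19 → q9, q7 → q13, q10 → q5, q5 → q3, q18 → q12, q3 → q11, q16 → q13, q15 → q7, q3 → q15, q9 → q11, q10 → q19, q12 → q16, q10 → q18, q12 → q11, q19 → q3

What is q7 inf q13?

q7

Common lower bounds of {q7, q13}: q10, q15, q19, q3, q5, q7.
The greatest among these is q7.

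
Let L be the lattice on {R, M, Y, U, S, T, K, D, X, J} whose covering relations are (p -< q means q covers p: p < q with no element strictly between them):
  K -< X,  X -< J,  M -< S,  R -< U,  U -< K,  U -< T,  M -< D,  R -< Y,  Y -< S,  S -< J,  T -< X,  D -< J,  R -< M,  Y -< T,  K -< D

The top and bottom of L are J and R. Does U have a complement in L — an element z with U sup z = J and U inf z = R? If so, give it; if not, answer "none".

S

Need z with U ∨ z = J and U ∧ z = R.
Checking each element gives: S.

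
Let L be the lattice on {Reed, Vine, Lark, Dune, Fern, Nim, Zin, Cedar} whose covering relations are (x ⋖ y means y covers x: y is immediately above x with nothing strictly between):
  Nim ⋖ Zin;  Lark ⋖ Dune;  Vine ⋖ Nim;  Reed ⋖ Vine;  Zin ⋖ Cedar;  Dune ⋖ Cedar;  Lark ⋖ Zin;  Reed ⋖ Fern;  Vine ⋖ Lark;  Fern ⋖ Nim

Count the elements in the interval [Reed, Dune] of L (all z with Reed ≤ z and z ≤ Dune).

The interval [Reed, Dune] = {Dune, Lark, Reed, Vine}, which has 4 elements.

4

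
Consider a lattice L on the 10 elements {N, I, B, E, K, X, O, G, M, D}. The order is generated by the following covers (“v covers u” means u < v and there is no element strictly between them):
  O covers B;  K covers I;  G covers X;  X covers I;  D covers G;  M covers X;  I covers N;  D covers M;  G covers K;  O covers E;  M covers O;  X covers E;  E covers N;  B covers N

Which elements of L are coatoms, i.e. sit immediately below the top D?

The coatoms are exactly the elements covered by D: G, M.

G, M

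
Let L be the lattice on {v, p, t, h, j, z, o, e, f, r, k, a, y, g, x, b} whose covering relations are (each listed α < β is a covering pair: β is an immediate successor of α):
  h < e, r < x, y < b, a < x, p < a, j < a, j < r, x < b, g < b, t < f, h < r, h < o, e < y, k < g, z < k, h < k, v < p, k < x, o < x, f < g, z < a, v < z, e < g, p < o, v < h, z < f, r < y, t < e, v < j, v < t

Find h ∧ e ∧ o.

Common lower bounds of {h, e, o}: h, v.
The greatest among these is h.

h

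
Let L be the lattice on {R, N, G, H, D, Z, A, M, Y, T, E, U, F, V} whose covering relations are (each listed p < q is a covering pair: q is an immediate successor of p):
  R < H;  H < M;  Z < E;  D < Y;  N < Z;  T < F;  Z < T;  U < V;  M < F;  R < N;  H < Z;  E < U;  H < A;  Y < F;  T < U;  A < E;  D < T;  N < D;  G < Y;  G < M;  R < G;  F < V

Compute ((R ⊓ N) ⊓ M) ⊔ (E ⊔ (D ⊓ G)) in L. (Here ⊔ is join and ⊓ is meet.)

E

R ∧ N = R
R ∧ M = R
D ∧ G = R
E ∨ R = E
R ∨ E = E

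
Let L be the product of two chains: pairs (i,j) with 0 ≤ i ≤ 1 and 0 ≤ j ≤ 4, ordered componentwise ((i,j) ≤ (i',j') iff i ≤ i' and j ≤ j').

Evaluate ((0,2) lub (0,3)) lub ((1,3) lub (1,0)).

(1,3)

(0,2) ∨ (0,3) = (0,3)
(1,3) ∨ (1,0) = (1,3)
(0,3) ∨ (1,3) = (1,3)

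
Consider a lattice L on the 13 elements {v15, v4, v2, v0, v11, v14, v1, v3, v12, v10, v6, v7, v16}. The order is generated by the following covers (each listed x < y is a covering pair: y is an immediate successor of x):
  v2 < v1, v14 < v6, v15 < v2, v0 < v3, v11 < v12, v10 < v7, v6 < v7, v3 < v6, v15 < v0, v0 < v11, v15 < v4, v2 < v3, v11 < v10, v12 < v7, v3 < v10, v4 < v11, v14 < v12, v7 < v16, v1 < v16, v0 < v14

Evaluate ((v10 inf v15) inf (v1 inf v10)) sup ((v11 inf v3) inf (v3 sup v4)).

v0

v10 ∧ v15 = v15
v1 ∧ v10 = v2
v15 ∧ v2 = v15
v11 ∧ v3 = v0
v3 ∨ v4 = v10
v0 ∧ v10 = v0
v15 ∨ v0 = v0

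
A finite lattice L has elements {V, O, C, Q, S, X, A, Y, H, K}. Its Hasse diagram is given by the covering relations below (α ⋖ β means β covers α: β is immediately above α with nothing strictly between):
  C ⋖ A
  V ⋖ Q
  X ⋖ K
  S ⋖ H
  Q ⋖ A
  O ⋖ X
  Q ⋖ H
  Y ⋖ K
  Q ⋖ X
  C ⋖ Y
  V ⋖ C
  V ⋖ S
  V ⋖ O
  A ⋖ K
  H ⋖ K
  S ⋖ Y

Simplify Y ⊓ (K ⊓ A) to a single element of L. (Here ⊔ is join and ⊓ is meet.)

C

K ∧ A = A
Y ∧ A = C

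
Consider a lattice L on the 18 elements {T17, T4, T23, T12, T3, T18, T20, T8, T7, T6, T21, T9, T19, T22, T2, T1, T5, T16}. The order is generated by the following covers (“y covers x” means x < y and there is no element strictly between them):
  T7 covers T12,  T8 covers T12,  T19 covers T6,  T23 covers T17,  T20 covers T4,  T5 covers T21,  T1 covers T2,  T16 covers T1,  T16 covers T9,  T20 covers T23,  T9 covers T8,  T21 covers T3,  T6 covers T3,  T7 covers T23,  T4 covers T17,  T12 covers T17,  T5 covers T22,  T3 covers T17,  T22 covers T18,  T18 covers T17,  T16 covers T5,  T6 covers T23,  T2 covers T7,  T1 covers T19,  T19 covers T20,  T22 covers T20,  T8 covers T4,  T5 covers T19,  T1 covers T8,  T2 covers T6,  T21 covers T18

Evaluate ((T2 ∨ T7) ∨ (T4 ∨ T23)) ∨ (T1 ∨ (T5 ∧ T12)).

T2 ∨ T7 = T2
T4 ∨ T23 = T20
T2 ∨ T20 = T1
T5 ∧ T12 = T17
T1 ∨ T17 = T1
T1 ∨ T1 = T1

T1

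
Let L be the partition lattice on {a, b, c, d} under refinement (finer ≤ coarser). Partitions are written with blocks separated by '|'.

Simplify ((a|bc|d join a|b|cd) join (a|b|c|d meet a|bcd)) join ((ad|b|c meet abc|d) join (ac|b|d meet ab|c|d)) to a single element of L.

a|bc|d ∨ a|b|cd = a|bcd
a|b|c|d ∧ a|bcd = a|b|c|d
a|bcd ∨ a|b|c|d = a|bcd
ad|b|c ∧ abc|d = a|b|c|d
ac|b|d ∧ ab|c|d = a|b|c|d
a|b|c|d ∨ a|b|c|d = a|b|c|d
a|bcd ∨ a|b|c|d = a|bcd

a|bcd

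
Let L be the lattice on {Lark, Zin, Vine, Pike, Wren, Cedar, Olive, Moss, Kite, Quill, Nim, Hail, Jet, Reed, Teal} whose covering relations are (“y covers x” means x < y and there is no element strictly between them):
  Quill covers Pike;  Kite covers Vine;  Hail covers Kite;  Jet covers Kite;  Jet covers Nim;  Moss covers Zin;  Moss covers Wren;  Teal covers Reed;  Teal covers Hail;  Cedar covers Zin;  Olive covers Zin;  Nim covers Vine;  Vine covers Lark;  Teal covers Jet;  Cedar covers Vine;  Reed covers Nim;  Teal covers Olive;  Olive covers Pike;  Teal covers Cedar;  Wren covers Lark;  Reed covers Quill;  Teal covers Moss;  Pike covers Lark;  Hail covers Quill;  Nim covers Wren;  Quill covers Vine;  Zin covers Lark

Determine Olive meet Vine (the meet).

Common lower bounds of {Olive, Vine}: Lark.
The greatest among these is Lark.

Lark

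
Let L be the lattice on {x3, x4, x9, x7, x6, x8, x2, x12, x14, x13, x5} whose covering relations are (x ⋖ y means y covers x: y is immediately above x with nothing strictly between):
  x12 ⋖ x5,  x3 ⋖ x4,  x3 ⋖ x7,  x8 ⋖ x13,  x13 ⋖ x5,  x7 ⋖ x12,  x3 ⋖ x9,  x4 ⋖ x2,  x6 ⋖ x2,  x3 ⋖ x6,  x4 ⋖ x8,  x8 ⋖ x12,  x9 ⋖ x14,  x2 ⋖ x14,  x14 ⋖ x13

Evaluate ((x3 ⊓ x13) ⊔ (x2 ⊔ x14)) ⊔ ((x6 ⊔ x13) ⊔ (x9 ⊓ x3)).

x13

x3 ∧ x13 = x3
x2 ∨ x14 = x14
x3 ∨ x14 = x14
x6 ∨ x13 = x13
x9 ∧ x3 = x3
x13 ∨ x3 = x13
x14 ∨ x13 = x13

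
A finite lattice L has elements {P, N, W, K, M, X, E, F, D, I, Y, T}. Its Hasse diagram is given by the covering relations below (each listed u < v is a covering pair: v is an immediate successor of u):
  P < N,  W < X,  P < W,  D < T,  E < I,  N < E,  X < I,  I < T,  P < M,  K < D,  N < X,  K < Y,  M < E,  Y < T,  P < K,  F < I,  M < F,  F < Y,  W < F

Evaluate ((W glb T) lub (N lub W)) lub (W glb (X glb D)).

X

W ∧ T = W
N ∨ W = X
W ∨ X = X
X ∧ D = P
W ∧ P = P
X ∨ P = X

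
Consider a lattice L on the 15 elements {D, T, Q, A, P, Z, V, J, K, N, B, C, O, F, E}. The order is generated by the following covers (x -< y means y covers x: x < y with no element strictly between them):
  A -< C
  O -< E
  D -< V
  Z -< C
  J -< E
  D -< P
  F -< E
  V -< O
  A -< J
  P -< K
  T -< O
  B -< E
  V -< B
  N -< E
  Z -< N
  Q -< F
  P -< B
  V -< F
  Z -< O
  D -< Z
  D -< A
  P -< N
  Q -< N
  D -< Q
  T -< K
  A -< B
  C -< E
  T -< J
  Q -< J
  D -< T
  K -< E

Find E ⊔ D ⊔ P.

E

Common upper bounds of {E, D, P}: E.
The least among these is E.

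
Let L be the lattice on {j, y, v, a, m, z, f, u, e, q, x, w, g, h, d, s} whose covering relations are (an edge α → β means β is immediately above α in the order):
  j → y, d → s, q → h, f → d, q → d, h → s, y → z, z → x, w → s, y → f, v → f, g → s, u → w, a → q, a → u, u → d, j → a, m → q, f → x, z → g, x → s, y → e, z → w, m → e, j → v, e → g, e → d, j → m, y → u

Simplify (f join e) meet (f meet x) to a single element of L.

f

f ∨ e = d
f ∧ x = f
d ∧ f = f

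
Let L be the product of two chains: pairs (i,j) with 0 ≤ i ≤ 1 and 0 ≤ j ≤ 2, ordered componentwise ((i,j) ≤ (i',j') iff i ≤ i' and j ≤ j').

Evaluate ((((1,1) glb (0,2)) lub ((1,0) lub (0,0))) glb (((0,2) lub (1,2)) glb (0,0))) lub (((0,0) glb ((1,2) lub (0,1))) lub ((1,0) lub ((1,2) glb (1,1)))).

(1,1)

(1,1) ∧ (0,2) = (0,1)
(1,0) ∨ (0,0) = (1,0)
(0,1) ∨ (1,0) = (1,1)
(0,2) ∨ (1,2) = (1,2)
(1,2) ∧ (0,0) = (0,0)
(1,1) ∧ (0,0) = (0,0)
(1,2) ∨ (0,1) = (1,2)
(0,0) ∧ (1,2) = (0,0)
(1,2) ∧ (1,1) = (1,1)
(1,0) ∨ (1,1) = (1,1)
(0,0) ∨ (1,1) = (1,1)
(0,0) ∨ (1,1) = (1,1)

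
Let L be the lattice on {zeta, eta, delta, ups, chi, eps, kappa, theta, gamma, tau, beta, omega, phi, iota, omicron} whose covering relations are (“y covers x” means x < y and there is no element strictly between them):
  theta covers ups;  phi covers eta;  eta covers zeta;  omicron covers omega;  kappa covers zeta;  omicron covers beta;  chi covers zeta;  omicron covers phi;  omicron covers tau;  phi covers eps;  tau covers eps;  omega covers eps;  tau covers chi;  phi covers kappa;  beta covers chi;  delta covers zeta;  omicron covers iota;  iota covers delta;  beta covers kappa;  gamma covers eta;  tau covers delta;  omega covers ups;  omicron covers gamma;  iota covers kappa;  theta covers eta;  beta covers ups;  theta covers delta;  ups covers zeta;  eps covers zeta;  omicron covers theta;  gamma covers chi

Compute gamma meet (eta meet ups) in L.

zeta

eta ∧ ups = zeta
gamma ∧ zeta = zeta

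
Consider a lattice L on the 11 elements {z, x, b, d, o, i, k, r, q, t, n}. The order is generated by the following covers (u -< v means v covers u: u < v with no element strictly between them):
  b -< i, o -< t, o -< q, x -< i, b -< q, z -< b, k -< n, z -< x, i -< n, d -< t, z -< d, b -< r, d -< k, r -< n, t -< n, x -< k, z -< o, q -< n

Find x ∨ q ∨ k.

Common upper bounds of {x, q, k}: n.
The least among these is n.

n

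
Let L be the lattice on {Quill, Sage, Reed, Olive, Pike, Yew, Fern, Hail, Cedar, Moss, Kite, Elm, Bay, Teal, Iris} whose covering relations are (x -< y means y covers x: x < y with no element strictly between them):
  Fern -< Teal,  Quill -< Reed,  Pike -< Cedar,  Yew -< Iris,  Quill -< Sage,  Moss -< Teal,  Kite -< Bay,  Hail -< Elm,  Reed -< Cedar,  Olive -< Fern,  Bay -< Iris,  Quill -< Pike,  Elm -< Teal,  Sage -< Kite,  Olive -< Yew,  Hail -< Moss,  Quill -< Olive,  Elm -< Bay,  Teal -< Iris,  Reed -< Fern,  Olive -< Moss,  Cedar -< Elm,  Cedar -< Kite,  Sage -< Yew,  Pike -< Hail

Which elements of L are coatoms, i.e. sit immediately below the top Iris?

The coatoms are exactly the elements covered by Iris: Bay, Teal, Yew.

Bay, Teal, Yew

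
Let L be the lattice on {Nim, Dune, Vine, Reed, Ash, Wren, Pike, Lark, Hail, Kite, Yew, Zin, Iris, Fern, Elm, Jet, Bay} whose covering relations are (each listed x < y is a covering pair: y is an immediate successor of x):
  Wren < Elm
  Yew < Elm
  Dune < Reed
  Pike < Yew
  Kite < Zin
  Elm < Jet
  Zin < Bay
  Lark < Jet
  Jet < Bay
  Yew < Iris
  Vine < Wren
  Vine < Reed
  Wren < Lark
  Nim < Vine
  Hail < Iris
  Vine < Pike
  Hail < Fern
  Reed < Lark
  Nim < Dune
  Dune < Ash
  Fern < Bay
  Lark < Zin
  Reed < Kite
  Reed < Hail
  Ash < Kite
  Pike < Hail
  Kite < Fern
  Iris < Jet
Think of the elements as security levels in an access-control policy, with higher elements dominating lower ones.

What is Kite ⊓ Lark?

Common lower bounds of {Kite, Lark}: Dune, Nim, Reed, Vine.
The greatest among these is Reed.

Reed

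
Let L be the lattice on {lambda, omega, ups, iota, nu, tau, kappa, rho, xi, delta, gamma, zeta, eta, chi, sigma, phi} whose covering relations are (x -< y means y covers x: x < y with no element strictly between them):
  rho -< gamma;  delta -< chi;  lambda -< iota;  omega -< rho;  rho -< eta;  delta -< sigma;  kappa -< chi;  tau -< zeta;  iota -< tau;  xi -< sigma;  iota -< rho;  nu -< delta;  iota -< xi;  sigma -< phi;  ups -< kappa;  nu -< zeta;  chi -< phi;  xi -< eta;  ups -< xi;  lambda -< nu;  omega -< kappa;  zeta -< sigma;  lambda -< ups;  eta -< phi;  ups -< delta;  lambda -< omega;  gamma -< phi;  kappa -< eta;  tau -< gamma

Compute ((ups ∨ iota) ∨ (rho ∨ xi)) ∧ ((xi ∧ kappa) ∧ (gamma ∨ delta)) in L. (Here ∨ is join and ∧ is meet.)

ups ∨ iota = xi
rho ∨ xi = eta
xi ∨ eta = eta
xi ∧ kappa = ups
gamma ∨ delta = phi
ups ∧ phi = ups
eta ∧ ups = ups

ups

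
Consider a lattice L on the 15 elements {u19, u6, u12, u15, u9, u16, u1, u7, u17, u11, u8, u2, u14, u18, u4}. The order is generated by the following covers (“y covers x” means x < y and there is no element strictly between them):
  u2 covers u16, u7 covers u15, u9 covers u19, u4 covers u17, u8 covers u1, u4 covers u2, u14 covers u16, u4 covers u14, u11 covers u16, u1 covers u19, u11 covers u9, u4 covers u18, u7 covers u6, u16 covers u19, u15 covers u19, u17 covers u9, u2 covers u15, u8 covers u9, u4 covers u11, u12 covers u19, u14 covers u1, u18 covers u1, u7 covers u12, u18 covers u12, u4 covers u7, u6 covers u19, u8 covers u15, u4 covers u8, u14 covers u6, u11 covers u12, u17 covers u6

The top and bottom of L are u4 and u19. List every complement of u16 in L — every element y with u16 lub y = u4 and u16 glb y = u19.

Need y with u16 ∨ y = u4 and u16 ∧ y = u19.
Checking each element gives: u17, u18, u7, u8.

u17, u18, u7, u8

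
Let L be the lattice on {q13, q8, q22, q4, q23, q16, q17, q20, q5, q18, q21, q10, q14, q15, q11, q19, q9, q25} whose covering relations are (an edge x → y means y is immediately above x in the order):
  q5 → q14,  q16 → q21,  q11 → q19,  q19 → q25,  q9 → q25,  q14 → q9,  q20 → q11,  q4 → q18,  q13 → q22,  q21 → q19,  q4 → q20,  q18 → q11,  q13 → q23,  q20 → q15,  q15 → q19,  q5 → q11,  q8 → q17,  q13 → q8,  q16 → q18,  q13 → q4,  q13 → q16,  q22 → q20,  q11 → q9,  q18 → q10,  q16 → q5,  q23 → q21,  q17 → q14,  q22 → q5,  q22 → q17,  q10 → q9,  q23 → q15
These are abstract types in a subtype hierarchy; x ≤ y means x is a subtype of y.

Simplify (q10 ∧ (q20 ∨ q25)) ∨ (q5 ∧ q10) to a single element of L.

q20 ∨ q25 = q25
q10 ∧ q25 = q10
q5 ∧ q10 = q16
q10 ∨ q16 = q10

q10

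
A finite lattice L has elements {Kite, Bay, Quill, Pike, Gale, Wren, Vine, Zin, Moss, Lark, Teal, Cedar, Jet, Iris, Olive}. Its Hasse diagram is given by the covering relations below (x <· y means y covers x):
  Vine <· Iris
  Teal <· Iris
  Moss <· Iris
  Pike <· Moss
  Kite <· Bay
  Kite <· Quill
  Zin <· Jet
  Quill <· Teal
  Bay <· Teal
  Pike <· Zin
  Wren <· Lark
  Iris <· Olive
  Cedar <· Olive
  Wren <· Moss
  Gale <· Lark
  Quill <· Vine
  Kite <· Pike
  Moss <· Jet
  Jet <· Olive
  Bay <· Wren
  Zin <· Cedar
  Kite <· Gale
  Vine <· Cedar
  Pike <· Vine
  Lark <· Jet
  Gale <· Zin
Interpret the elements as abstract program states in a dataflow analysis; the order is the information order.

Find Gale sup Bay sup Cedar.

Olive

Common upper bounds of {Gale, Bay, Cedar}: Olive.
The least among these is Olive.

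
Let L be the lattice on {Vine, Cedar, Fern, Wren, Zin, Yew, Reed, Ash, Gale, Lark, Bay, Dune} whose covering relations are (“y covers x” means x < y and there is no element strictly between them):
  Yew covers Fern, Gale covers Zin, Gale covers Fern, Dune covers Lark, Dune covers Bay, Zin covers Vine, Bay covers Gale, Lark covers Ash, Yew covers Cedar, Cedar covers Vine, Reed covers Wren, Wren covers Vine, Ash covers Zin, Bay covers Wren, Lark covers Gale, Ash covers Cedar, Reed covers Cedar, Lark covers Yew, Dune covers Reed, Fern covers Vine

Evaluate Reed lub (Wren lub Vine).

Reed

Wren ∨ Vine = Wren
Reed ∨ Wren = Reed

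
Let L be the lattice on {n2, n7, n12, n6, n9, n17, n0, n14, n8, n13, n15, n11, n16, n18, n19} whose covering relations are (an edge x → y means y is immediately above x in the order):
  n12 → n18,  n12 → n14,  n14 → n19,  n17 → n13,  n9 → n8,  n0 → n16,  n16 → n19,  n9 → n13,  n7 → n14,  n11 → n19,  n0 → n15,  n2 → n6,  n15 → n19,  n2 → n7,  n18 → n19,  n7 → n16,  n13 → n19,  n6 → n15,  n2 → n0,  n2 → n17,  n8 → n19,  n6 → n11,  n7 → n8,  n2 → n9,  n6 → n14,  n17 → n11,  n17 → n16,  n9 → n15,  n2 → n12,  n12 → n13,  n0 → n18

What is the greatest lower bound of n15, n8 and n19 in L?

n9

Common lower bounds of {n15, n8, n19}: n2, n9.
The greatest among these is n9.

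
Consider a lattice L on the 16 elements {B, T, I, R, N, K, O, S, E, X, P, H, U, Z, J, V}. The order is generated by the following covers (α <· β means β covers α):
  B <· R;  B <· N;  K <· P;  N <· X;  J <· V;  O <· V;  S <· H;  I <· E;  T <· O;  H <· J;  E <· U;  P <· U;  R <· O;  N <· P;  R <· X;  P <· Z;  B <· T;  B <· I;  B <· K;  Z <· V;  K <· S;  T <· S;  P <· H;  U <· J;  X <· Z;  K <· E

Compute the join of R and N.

X

Common upper bounds of {R, N}: V, X, Z.
The least among these is X.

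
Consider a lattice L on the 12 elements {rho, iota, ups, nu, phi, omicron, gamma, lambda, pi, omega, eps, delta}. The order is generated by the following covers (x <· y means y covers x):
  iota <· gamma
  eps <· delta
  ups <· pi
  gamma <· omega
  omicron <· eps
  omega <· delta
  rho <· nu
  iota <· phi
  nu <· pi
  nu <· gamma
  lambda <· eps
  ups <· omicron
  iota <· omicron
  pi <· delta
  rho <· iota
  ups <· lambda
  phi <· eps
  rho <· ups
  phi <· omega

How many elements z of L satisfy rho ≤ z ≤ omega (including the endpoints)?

6

The interval [rho, omega] = {gamma, iota, nu, omega, phi, rho}, which has 6 elements.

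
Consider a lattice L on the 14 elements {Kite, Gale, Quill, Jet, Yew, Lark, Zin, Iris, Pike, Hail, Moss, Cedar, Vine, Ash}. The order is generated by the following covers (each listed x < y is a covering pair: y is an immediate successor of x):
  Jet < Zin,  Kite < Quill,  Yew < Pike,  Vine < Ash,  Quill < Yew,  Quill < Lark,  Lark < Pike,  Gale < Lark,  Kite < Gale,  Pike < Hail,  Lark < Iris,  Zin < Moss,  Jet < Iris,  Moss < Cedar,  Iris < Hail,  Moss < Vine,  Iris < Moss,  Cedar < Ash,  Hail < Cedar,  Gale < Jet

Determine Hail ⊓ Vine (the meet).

Common lower bounds of {Hail, Vine}: Gale, Iris, Jet, Kite, Lark, Quill.
The greatest among these is Iris.

Iris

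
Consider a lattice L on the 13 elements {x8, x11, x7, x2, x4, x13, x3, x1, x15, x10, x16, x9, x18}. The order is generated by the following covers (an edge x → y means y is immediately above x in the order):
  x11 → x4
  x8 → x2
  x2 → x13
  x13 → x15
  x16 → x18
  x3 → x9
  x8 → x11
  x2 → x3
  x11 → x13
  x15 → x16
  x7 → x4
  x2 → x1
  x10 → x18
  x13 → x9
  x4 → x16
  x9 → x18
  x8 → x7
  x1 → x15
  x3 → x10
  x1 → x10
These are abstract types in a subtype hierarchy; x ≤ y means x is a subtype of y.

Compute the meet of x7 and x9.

x8

Common lower bounds of {x7, x9}: x8.
The greatest among these is x8.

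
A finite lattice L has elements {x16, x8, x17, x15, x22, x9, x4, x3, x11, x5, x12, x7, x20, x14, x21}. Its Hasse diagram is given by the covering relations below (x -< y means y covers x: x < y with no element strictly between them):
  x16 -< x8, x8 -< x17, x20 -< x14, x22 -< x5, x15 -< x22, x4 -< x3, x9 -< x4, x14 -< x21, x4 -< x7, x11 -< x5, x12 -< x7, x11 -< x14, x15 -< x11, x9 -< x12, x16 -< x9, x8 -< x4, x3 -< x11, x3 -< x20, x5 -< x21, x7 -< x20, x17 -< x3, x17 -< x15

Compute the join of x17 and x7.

Common upper bounds of {x17, x7}: x14, x20, x21.
The least among these is x20.

x20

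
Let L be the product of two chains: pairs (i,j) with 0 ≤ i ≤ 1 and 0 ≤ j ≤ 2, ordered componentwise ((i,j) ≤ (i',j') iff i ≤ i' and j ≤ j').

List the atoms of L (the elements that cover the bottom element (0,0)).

(0,1), (1,0)

The atoms are exactly the elements that cover (0,0): (0,1), (1,0).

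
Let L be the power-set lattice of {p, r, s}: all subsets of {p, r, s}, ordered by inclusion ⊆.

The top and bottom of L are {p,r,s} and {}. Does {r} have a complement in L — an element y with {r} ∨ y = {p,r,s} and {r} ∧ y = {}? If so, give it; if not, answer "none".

{p,s}

Need y with {r} ∨ y = {p,r,s} and {r} ∧ y = {}.
Checking each element gives: {p,s}.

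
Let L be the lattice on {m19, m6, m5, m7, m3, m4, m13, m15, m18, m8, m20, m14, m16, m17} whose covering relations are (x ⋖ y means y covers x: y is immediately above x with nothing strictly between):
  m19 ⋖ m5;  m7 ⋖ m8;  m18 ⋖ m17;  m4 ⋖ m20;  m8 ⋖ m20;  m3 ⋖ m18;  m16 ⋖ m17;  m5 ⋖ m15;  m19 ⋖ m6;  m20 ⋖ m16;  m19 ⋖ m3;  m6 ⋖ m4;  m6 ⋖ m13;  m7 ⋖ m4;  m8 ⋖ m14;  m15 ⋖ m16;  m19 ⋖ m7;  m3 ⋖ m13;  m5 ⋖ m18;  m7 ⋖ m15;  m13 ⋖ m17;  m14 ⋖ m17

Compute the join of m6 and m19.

m6

Common upper bounds of {m6, m19}: m13, m16, m17, m20, m4, m6.
The least among these is m6.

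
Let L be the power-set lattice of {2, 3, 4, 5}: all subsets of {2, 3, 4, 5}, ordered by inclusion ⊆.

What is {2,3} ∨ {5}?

{2,3,5}

Common upper bounds of {{2,3}, {5}}: {2,3,4,5}, {2,3,5}.
The least among these is {2,3,5}.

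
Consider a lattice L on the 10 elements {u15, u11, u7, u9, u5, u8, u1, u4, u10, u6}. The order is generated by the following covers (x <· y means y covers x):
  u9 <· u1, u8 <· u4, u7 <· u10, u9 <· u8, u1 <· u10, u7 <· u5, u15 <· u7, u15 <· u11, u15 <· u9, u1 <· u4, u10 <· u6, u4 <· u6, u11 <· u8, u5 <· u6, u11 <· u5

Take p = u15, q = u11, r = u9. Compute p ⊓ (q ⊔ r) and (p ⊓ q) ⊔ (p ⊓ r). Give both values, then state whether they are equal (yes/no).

q ⊔ r = u8, so p ⊓ (q ⊔ r) = u15 ⊓ u8 = u15.
p ⊓ q = u15 and p ⊓ r = u15, so (p ⊓ q) ⊔ (p ⊓ r) = u15 ⊔ u15 = u15.
Equal: yes.

u15; u15; yes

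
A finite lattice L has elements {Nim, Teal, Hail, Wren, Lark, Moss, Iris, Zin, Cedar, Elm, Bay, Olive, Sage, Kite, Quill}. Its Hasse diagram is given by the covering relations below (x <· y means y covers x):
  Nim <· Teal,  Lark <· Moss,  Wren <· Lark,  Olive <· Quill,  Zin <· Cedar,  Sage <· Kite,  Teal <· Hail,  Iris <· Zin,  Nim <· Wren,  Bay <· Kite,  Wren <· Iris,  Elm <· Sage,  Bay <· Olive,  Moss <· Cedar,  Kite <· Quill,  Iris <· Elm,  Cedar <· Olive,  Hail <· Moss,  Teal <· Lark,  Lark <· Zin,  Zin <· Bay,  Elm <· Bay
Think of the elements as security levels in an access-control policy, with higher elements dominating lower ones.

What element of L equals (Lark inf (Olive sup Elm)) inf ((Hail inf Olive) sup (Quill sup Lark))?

Lark

Olive ∨ Elm = Olive
Lark ∧ Olive = Lark
Hail ∧ Olive = Hail
Quill ∨ Lark = Quill
Hail ∨ Quill = Quill
Lark ∧ Quill = Lark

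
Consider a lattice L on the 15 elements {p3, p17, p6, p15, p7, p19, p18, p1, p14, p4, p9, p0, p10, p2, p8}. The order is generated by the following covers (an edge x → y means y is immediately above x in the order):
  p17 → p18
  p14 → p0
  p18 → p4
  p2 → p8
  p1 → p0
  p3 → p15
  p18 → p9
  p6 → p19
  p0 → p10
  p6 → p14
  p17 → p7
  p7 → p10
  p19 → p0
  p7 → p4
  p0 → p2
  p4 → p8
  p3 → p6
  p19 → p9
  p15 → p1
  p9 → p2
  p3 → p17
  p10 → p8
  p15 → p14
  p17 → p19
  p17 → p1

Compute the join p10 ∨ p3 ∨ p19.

Common upper bounds of {p10, p3, p19}: p10, p8.
The least among these is p10.

p10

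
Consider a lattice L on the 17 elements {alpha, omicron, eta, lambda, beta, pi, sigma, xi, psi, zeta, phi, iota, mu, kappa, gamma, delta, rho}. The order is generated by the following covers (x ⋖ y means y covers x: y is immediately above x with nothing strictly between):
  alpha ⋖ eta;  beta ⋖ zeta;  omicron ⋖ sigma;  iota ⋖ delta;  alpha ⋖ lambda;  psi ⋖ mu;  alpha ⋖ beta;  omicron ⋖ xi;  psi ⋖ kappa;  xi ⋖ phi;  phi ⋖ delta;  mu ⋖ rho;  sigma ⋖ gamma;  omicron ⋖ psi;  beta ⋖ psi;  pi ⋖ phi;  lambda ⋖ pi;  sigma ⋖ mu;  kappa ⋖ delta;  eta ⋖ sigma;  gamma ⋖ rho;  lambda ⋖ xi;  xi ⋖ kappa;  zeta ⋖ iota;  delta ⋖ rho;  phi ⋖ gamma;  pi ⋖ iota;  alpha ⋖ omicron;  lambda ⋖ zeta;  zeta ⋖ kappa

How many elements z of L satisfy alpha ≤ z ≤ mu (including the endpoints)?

7

The interval [alpha, mu] = {alpha, beta, eta, mu, omicron, psi, sigma}, which has 7 elements.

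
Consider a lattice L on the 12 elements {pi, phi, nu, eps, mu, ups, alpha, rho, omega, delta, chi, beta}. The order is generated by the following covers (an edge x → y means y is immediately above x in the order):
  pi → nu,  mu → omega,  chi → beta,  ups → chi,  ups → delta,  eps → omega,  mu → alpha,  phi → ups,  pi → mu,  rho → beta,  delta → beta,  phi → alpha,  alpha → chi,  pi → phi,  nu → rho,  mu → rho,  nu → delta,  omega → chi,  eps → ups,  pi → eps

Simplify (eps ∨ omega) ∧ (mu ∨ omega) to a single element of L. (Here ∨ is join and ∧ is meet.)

eps ∨ omega = omega
mu ∨ omega = omega
omega ∧ omega = omega

omega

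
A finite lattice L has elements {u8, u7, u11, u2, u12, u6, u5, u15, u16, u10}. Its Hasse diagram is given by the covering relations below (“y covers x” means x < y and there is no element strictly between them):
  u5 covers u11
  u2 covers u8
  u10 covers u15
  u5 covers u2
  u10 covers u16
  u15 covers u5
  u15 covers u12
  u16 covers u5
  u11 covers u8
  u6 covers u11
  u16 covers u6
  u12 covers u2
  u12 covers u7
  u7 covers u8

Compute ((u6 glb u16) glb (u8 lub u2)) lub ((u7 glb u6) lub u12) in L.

u6 ∧ u16 = u6
u8 ∨ u2 = u2
u6 ∧ u2 = u8
u7 ∧ u6 = u8
u8 ∨ u12 = u12
u8 ∨ u12 = u12

u12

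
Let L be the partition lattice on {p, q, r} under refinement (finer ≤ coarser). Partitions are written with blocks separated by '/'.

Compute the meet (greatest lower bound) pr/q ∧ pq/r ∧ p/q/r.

p/q/r

The meet (common refinement) of pr/q, pq/r, p/q/r intersects blocks pairwise, giving p/q/r.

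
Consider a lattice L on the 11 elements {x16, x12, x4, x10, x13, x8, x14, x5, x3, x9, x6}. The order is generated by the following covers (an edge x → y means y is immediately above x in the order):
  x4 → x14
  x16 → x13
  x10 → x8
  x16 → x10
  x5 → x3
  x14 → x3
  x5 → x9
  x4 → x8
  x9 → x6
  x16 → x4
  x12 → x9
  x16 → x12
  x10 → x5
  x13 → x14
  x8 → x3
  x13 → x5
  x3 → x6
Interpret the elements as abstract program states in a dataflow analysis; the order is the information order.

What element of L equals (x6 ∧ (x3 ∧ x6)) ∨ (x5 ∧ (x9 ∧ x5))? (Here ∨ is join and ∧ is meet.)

x3 ∧ x6 = x3
x6 ∧ x3 = x3
x9 ∧ x5 = x5
x5 ∧ x5 = x5
x3 ∨ x5 = x3

x3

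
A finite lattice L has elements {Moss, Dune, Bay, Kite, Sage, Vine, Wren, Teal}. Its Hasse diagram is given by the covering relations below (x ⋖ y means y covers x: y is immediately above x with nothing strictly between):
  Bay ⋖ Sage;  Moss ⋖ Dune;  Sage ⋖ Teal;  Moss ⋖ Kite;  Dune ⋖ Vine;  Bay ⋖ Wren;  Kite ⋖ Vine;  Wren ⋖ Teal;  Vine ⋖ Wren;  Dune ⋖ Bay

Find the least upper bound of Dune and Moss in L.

Common upper bounds of {Dune, Moss}: Bay, Dune, Sage, Teal, Vine, Wren.
The least among these is Dune.

Dune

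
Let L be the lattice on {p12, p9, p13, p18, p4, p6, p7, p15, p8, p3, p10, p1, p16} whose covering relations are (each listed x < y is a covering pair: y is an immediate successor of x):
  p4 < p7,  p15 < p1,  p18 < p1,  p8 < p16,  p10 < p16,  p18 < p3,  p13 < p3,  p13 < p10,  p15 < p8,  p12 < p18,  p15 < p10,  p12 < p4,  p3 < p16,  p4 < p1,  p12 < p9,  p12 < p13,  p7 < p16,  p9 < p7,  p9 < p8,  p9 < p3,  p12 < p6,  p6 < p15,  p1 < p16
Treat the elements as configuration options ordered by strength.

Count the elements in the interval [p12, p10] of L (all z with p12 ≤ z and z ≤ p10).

The interval [p12, p10] = {p10, p12, p13, p15, p6}, which has 5 elements.

5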